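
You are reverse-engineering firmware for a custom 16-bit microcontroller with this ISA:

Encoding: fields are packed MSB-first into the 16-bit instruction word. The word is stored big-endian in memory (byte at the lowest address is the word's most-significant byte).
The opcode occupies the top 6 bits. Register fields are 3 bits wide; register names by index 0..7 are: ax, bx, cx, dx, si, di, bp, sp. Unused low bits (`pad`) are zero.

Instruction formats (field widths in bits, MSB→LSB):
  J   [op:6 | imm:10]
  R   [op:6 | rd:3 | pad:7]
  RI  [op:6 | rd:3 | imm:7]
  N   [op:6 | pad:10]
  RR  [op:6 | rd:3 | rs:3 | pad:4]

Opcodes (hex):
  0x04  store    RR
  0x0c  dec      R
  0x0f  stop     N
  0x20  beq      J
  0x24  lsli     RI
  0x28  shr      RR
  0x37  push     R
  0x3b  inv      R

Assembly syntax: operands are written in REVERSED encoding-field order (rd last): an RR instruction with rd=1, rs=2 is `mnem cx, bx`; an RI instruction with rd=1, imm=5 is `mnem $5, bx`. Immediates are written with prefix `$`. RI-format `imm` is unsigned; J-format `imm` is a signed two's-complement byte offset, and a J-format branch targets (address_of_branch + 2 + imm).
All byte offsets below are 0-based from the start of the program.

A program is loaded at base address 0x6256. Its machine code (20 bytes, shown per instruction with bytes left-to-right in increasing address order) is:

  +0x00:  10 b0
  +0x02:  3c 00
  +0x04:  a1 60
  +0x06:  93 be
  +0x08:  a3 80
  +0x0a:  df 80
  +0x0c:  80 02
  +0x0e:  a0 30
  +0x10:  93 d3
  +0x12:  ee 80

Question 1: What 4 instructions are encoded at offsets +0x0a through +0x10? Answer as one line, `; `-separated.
push sp; beq $2; shr dx, ax; lsli $83, sp

off 0x0a: read df 80 as big → 0xdf80
  opcode bits[15:10]=0x37: push/R
  rd: (w>>7)&0x7=0x7 → sp
off 0x0c: read 80 02 as big → 0x8002
  opcode bits[15:10]=0x20: beq/J
  imm: (w>>0)&0x3ff=0x2 → $2
off 0x0e: read a0 30 as big → 0xa030
  opcode bits[15:10]=0x28: shr/RR
  rd: (w>>7)&0x7=0x0 → ax
  rs: (w>>4)&0x7=0x3 → dx
off 0x10: read 93 d3 as big → 0x93d3
  opcode bits[15:10]=0x24: lsli/RI
  rd: (w>>7)&0x7=0x7 → sp
  imm: (w>>0)&0x7f=0x53 → $83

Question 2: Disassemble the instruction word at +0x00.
off 0x00: read 10 b0 as big → 0x10b0
  opcode bits[15:10]=0x4: store/RR
  [9:7] rd=1 = bx
  [6:4] rs=3 = dx

store dx, bx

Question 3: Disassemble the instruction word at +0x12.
inv di

@+12  big-endian(ee 80) = 0xee80
  opcode bits[15:10]=0x3b: inv/R
  rd@[9:7]=0x5 ⇒ di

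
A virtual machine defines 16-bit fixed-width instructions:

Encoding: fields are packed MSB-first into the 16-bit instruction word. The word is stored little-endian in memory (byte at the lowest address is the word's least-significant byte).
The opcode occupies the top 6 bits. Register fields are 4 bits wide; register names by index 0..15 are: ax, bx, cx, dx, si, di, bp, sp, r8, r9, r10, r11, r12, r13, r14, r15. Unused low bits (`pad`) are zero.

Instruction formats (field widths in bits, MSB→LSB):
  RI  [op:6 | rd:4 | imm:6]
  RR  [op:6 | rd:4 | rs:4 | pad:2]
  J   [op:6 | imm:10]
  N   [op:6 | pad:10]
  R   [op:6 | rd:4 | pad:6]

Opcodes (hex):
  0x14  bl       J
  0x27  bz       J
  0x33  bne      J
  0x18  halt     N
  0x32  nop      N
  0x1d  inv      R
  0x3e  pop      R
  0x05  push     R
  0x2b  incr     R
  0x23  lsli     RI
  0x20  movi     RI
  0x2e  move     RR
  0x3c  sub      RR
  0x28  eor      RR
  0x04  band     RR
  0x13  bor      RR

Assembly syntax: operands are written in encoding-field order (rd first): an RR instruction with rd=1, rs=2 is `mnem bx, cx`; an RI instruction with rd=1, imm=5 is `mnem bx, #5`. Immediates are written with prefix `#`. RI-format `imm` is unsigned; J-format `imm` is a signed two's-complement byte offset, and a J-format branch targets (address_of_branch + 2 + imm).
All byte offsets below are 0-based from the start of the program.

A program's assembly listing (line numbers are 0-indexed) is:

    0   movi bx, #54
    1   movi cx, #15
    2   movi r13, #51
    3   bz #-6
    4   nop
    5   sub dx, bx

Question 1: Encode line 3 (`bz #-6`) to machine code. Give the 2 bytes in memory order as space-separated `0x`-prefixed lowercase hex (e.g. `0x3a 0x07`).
3. bz fields op=0x27:6|imm=-6:10 → word 9ffah → fa 9f

0xfa 0x9f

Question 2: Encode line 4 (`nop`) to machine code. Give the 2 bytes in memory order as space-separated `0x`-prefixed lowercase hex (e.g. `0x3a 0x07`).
L4: nop op=0x32:6|pad=0:10 ⇒ 0xc800 ⇒ little 00 c8

0x00 0xc8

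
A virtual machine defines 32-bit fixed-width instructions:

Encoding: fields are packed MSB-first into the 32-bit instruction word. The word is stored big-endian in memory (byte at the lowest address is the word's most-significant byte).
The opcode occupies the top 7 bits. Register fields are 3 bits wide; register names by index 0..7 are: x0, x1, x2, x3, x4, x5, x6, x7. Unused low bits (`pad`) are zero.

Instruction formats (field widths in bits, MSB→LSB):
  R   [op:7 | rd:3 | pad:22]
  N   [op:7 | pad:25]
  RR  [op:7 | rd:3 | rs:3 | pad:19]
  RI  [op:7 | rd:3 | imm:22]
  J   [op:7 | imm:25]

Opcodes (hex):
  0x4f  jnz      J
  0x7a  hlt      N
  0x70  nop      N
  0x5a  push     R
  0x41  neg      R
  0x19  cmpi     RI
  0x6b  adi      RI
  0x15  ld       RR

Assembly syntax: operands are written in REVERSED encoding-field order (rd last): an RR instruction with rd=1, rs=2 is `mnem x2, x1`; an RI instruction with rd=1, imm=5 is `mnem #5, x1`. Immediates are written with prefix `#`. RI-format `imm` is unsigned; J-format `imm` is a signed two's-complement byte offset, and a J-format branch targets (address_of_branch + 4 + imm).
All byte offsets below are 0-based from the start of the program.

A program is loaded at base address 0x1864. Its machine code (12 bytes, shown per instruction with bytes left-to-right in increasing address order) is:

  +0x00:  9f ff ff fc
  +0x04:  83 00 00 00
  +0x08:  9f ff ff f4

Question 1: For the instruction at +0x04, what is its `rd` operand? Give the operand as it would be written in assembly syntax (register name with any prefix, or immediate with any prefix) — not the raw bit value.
x4

off 0x04: read 83 00 00 00 as big → 0x83000000
  opcode bits[31:25]=0x41: neg/R
  [24:22] rd=4 = x4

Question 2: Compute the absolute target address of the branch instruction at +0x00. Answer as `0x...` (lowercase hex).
+0x00: 9f ff ff fc ⇒ word 0x9ffffffc (big)
  top 7b → 0x4f → jnz [J]
  [24:0] imm=33554428 (s25→-4) = #-4
  target = base 0x1864 + off 0x00 + 4 + imm -4 = 0x1864

0x1864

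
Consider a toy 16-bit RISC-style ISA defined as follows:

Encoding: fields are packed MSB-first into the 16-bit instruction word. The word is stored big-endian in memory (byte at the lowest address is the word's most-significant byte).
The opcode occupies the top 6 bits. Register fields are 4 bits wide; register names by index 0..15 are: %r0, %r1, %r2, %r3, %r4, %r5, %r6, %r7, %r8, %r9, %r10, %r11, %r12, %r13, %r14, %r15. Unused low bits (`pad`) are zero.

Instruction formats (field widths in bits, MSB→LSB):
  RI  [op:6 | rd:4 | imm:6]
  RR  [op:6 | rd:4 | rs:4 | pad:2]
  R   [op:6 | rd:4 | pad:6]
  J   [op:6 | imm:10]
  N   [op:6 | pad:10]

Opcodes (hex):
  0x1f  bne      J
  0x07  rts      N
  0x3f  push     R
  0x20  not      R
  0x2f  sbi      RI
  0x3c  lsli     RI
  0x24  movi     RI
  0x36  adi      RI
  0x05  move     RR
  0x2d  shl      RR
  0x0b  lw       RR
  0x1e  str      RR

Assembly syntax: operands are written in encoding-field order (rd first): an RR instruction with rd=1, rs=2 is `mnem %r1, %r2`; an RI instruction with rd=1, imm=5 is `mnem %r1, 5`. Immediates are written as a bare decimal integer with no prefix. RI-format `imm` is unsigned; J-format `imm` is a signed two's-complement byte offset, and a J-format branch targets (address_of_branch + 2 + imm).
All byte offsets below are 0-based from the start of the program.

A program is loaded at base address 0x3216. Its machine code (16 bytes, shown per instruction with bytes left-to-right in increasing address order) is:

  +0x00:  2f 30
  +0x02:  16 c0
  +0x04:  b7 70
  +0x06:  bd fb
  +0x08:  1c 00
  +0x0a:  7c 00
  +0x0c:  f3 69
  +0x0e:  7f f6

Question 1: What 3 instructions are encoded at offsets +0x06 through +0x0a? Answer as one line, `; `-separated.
@+06  big-endian(bd fb) = 0xbdfb
  op=0xbdfb>>10=0x2f ⇒ sbi (RI)
  [9:6] rd=7 = %r7
  [5:0] imm=59 = 59
@+08  big-endian(1c 00) = 0x1c00
  op=0x1c00>>10=0x7 ⇒ rts (N)
@+0a  big-endian(7c 00) = 0x7c00
  op=0x7c00>>10=0x1f ⇒ bne (J)
  [9:0] imm=0 = 0

sbi %r7, 59; rts; bne 0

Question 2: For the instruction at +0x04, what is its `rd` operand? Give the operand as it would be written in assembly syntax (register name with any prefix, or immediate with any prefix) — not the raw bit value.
%r13

off 0x04: read b7 70 as big → 0xb770
  op=0xb770>>10=0x2d ⇒ shl (RR)
  rd: (w>>6)&0xf=0xd → %r13
  rs: (w>>2)&0xf=0xc → %r12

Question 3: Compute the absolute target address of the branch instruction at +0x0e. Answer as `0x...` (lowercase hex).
off 0x0e: read 7f f6 as big → 0x7ff6
  top 6b → 0x1f → bne [J]
  imm@[9:0]=0x3f6 (s10→-10) ⇒ -10
  target = base 0x3216 + off 0x0e + 2 + imm -10 = 0x321c

0x321c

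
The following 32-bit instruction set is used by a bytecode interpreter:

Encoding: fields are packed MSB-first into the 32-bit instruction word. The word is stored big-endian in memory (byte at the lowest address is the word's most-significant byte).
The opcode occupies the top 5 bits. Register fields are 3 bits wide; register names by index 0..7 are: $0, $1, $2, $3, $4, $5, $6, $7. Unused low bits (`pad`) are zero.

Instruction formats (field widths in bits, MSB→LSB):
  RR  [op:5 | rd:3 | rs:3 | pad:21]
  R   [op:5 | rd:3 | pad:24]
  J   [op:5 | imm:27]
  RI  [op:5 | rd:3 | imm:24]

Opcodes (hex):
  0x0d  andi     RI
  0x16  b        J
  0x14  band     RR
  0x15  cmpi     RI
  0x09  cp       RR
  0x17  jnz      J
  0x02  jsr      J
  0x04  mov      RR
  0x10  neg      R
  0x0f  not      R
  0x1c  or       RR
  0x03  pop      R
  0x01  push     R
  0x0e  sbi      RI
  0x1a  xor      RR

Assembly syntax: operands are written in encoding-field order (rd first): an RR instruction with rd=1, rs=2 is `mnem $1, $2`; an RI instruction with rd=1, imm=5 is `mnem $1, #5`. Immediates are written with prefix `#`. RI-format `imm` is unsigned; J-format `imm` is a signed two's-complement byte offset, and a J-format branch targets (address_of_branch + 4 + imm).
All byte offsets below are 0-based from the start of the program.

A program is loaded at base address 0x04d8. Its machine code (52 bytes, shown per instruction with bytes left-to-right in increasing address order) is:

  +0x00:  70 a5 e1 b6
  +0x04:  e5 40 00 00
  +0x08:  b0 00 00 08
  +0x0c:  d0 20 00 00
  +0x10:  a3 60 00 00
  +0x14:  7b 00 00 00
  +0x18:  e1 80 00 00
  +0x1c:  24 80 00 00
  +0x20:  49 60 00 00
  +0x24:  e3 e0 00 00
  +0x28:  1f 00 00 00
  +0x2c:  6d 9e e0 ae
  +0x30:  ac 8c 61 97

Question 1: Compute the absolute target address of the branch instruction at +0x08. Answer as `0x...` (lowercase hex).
0x04ec

[08] b0 00 00 08 → 0xb0000008
  op=0xb0000008>>27=0x16 ⇒ b (J)
  imm: (w>>0)&0x7ffffff=0x8 → #8
  target = base 0x04d8 + off 0x08 + 4 + imm 8 = 0x04ec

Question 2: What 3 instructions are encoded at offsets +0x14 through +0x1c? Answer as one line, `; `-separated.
not $3; or $1, $4; mov $4, $4

@+14  big-endian(7b 00 00 00) = 0x7b000000
  op=0x7b000000>>27=0xf ⇒ not (R)
  [26:24] rd=3 = $3
@+18  big-endian(e1 80 00 00) = 0xe1800000
  op=0xe1800000>>27=0x1c ⇒ or (RR)
  [26:24] rd=1 = $1
  [23:21] rs=4 = $4
@+1c  big-endian(24 80 00 00) = 0x24800000
  op=0x24800000>>27=0x4 ⇒ mov (RR)
  [26:24] rd=4 = $4
  [23:21] rs=4 = $4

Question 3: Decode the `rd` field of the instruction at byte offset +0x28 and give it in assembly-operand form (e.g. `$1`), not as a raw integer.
@+28  big-endian(1f 00 00 00) = 0x1f000000
  opcode bits[31:27]=0x3: pop/R
  rd: (w>>24)&0x7=0x7 → $7

$7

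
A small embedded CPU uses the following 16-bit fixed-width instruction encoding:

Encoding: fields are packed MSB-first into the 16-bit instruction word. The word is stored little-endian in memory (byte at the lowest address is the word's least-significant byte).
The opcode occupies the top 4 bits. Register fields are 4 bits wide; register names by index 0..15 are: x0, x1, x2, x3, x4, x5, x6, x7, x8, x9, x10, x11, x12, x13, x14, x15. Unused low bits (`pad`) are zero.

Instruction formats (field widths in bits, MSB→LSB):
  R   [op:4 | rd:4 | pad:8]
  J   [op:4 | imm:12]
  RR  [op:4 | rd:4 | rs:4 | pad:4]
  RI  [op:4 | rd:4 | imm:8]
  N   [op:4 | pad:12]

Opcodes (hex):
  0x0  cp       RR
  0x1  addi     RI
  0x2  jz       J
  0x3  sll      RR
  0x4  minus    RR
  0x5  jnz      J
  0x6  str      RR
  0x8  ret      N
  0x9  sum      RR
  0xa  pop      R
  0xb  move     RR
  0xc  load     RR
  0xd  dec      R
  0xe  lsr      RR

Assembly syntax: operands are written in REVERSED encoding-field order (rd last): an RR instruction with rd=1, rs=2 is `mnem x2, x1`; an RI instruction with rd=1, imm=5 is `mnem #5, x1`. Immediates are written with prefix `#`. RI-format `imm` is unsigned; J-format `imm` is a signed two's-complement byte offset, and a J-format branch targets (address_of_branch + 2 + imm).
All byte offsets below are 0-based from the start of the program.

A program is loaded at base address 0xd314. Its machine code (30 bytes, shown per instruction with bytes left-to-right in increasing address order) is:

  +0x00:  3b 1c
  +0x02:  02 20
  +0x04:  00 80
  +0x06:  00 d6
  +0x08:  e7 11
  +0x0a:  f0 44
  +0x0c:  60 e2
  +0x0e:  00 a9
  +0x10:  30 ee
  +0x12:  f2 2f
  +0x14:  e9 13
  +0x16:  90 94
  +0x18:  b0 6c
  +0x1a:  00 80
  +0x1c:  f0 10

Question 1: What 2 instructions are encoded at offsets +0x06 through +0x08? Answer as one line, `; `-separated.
dec x6; addi #231, x1

+0x06: 00 d6 ⇒ word 0xd600 (little)
  op=0xd600>>12=0xd ⇒ dec (R)
  rd@[11:8]=0x6 ⇒ x6
+0x08: e7 11 ⇒ word 0x11e7 (little)
  op=0x11e7>>12=0x1 ⇒ addi (RI)
  rd@[11:8]=0x1 ⇒ x1
  imm@[7:0]=0xe7 ⇒ #231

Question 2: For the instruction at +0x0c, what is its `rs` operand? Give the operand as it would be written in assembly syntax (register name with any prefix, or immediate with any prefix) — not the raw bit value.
[0c] 60 e2 → 0xe260
  op=0xe260>>12=0xe ⇒ lsr (RR)
  rd: (w>>8)&0xf=0x2 → x2
  rs: (w>>4)&0xf=0x6 → x6

x6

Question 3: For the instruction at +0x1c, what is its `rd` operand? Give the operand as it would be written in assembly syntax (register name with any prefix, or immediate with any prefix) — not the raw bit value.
[1c] f0 10 → 0x10f0
  op=0x10f0>>12=0x1 ⇒ addi (RI)
  rd: (w>>8)&0xf=0x0 → x0
  imm: (w>>0)&0xff=0xf0 → #240

x0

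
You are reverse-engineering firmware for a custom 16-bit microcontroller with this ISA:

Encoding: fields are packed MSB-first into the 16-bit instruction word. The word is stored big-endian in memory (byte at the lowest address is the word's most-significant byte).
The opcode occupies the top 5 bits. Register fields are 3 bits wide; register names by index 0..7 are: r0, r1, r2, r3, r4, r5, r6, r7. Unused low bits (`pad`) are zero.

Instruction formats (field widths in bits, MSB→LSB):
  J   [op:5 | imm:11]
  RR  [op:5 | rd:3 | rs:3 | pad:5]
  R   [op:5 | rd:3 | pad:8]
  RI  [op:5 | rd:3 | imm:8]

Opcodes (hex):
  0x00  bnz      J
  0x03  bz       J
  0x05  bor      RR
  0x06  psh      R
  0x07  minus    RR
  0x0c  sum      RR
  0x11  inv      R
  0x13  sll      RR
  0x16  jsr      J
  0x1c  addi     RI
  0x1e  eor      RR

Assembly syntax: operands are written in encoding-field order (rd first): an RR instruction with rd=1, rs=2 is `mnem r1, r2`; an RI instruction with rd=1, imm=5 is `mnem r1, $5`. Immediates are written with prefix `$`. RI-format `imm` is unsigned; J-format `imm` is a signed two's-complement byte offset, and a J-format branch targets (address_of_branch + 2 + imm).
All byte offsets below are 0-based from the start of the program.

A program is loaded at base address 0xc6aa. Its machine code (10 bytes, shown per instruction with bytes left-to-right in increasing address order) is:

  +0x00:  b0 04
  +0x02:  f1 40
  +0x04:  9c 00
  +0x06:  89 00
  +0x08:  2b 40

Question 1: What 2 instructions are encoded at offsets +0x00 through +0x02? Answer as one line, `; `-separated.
[00] b0 04 → 0xb004
  op=0xb004>>11=0x16 ⇒ jsr (J)
  imm: (w>>0)&0x7ff=0x4 → $4
[02] f1 40 → 0xf140
  op=0xf140>>11=0x1e ⇒ eor (RR)
  rd: (w>>8)&0x7=0x1 → r1
  rs: (w>>5)&0x7=0x2 → r2

jsr $4; eor r1, r2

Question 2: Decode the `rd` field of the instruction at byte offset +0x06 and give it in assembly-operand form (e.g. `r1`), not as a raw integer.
off 0x06: read 89 00 as big → 0x8900
  op=0x8900>>11=0x11 ⇒ inv (R)
  rd@[10:8]=0x1 ⇒ r1

r1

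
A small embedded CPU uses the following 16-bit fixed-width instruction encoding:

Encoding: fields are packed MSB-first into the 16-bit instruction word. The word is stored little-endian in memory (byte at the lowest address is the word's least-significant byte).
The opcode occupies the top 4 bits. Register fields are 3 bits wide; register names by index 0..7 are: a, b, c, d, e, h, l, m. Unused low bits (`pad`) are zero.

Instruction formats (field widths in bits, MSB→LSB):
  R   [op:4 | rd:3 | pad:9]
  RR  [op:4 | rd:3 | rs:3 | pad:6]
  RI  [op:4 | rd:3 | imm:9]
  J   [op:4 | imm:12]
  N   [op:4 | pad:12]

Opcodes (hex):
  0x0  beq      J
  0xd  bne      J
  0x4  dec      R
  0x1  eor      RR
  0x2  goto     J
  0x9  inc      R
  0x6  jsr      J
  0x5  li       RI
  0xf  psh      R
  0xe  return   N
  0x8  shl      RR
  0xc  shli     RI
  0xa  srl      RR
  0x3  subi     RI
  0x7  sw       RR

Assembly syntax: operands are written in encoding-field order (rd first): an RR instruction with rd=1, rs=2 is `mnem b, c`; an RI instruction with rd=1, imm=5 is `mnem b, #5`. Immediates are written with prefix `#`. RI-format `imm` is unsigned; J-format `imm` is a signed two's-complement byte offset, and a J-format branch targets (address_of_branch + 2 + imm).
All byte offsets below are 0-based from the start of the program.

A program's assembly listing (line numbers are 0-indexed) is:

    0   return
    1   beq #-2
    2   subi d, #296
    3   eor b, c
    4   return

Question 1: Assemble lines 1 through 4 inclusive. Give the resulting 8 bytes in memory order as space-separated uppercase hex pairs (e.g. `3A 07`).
L1: beq op=0x0:4|imm=-2:12 ⇒ 0x0ffe ⇒ little fe 0f
L2: subi op=0x3:4|rd=3:3|imm=296:9 ⇒ 0x3728 ⇒ little 28 37
L3: eor op=0x1:4|rd=1:3|rs=2:3|pad=0:6 ⇒ 0x1280 ⇒ little 80 12
L4: return op=0xe:4|pad=0:12 ⇒ 0xe000 ⇒ little 00 e0

FE 0F 28 37 80 12 00 E0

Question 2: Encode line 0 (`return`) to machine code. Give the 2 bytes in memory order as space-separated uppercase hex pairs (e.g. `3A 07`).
00 E0

L0: return op=0xe:4|pad=0:12 ⇒ 0xe000 ⇒ little 00 e0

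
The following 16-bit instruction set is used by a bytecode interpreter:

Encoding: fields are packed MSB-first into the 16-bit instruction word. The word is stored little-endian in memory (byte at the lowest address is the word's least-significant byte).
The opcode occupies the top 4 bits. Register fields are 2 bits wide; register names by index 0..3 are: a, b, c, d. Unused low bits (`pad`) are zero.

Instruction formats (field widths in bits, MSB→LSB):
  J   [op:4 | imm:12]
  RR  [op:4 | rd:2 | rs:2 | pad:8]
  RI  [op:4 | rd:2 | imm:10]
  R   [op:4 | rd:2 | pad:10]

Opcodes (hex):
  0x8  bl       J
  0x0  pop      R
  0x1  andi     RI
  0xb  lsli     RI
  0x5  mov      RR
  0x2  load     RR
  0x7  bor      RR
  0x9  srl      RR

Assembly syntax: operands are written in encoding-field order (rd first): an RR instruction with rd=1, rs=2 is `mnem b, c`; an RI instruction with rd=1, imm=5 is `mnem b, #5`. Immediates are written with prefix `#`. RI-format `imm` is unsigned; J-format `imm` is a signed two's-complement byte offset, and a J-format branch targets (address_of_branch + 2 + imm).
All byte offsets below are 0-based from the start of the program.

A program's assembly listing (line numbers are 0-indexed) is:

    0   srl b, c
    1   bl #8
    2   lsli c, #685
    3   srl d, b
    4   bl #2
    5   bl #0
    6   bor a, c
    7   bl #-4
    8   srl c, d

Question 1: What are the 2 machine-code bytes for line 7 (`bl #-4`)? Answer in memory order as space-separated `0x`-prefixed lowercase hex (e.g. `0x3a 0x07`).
L7: bl op=0x8:4|imm=-4:12 ⇒ 0x8ffc ⇒ little fc 8f

0xfc 0x8f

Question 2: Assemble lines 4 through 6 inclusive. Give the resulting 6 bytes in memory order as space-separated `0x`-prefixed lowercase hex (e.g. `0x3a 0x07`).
L4: bl op=0x8:4|imm=2:12 ⇒ 0x8002 ⇒ little 02 80
L5: bl op=0x8:4|imm=0:12 ⇒ 0x8000 ⇒ little 00 80
L6: bor op=0x7:4|rd=0:2|rs=2:2|pad=0:8 ⇒ 0x7200 ⇒ little 00 72

0x02 0x80 0x00 0x80 0x00 0x72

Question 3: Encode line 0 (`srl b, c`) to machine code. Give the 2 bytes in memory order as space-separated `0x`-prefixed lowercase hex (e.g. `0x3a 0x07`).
line 0 (srl): pack op=0x9:4|rd=1:2|rs=2:2|pad=0:8 = 0x9600; little→ 00 96

0x00 0x96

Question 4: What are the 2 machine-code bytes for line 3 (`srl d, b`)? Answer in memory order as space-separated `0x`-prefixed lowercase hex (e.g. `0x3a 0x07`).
0x00 0x9d

3. srl fields op=0x9:4|rd=3:2|rs=1:2|pad=0:8 → word 9d00h → 00 9d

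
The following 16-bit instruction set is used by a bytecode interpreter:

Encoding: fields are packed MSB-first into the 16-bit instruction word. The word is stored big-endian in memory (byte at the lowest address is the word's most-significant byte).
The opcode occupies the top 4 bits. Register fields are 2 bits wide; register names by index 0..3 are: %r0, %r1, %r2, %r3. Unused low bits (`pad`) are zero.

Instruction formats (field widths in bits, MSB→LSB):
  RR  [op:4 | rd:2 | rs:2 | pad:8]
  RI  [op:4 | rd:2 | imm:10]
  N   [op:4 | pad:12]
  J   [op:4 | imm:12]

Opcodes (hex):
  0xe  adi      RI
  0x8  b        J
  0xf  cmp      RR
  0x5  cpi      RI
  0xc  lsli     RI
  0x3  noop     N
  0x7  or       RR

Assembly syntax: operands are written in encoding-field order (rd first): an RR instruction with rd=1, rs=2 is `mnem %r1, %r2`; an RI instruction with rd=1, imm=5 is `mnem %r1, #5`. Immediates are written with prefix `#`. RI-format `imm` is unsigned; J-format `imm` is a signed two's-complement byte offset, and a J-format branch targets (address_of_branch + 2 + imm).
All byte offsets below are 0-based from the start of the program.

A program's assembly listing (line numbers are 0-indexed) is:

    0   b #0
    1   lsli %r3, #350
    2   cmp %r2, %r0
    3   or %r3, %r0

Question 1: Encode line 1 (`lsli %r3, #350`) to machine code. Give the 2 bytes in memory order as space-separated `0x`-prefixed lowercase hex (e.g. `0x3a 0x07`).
line 1 (lsli): pack op=0xc:4|rd=3:2|imm=350:10 = 0xcd5e; big→ cd 5e

0xcd 0x5e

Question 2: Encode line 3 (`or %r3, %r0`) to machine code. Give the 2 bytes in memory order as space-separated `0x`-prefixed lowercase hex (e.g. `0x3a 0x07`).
3. or fields op=0x7:4|rd=3:2|rs=0:2|pad=0:8 → word 7c00h → 7c 00

0x7c 0x00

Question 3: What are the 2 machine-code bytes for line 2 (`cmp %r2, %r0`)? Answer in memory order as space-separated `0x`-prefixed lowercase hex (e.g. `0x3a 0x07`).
line 2 (cmp): pack op=0xf:4|rd=2:2|rs=0:2|pad=0:8 = 0xf800; big→ f8 00

0xf8 0x00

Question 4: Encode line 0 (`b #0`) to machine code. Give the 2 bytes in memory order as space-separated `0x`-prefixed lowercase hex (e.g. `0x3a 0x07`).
0x80 0x00

0. b fields op=0x8:4|imm=0:12 → word 8000h → 80 00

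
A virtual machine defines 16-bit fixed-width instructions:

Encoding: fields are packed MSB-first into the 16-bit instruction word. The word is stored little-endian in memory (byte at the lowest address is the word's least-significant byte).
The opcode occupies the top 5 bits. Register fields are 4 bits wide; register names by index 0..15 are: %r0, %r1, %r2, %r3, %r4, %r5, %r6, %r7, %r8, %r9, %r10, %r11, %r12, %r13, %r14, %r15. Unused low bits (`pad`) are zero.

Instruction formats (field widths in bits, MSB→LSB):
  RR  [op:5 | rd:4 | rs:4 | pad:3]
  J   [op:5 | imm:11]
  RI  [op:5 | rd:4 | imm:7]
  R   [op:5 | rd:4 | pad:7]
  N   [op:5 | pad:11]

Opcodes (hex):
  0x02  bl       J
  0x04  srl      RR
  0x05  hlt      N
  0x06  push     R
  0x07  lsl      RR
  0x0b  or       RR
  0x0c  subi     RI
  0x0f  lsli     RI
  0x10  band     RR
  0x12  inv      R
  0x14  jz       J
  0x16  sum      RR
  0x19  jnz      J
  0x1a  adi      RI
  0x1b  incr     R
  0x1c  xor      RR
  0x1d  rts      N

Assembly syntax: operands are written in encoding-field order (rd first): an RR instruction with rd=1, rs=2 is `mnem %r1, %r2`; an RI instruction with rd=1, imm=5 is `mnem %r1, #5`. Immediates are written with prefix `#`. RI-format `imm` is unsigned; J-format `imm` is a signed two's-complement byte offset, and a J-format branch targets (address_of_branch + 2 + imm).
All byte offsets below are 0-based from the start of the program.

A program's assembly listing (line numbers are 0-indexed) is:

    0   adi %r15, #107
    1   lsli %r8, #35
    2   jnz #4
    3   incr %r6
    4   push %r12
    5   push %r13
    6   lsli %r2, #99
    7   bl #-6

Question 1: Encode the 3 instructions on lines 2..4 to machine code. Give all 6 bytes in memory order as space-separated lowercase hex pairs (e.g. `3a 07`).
04 c8 00 db 00 36

2. jnz fields op=0x19:5|imm=4:11 → word c804h → 04 c8
3. incr fields op=0x1b:5|rd=6:4|pad=0:7 → word db00h → 00 db
4. push fields op=0x6:5|rd=12:4|pad=0:7 → word 3600h → 00 36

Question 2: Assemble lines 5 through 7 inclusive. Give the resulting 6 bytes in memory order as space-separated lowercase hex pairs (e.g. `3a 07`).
5. push fields op=0x6:5|rd=13:4|pad=0:7 → word 3680h → 80 36
6. lsli fields op=0xf:5|rd=2:4|imm=99:7 → word 7963h → 63 79
7. bl fields op=0x2:5|imm=-6:11 → word 17fah → fa 17

80 36 63 79 fa 17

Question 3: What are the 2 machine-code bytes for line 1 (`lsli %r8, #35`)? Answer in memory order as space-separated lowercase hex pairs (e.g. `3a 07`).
23 7c

line 1 (lsli): pack op=0xf:5|rd=8:4|imm=35:7 = 0x7c23; little→ 23 7c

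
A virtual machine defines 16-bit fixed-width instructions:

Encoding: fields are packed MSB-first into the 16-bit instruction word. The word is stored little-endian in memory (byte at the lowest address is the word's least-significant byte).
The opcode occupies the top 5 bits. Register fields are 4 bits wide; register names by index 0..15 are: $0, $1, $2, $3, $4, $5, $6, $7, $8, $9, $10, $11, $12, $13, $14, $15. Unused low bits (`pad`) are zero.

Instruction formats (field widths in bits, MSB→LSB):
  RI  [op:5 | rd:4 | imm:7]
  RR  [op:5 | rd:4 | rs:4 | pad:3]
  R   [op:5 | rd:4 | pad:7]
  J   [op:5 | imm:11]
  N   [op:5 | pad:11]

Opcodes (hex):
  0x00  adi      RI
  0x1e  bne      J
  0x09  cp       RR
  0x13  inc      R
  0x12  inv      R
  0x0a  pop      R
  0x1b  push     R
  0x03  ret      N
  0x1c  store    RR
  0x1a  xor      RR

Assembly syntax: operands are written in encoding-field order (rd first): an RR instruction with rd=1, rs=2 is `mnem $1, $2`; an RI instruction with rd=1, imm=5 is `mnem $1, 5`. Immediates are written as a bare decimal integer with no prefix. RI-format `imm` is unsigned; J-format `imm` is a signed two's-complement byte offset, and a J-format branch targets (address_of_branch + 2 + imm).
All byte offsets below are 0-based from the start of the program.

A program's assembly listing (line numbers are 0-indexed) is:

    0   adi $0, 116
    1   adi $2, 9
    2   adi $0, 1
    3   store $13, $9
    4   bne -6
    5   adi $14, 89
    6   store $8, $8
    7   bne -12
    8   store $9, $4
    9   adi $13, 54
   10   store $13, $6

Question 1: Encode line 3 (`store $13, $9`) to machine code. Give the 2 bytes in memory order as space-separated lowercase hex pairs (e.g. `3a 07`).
c8 e6

line 3 (store): pack op=0x1c:5|rd=13:4|rs=9:4|pad=0:3 = 0xe6c8; little→ c8 e6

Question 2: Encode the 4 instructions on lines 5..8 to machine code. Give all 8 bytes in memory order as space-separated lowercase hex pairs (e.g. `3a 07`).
5. adi fields op=0x0:5|rd=14:4|imm=89:7 → word 0759h → 59 07
6. store fields op=0x1c:5|rd=8:4|rs=8:4|pad=0:3 → word e440h → 40 e4
7. bne fields op=0x1e:5|imm=-12:11 → word f7f4h → f4 f7
8. store fields op=0x1c:5|rd=9:4|rs=4:4|pad=0:3 → word e4a0h → a0 e4

59 07 40 e4 f4 f7 a0 e4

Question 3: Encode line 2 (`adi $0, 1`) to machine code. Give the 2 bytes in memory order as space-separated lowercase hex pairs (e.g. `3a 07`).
01 00

L2: adi op=0x0:5|rd=0:4|imm=1:7 ⇒ 0x0001 ⇒ little 01 00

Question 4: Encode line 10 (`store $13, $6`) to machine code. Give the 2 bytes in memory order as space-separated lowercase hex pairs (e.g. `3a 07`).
line 10 (store): pack op=0x1c:5|rd=13:4|rs=6:4|pad=0:3 = 0xe6b0; little→ b0 e6

b0 e6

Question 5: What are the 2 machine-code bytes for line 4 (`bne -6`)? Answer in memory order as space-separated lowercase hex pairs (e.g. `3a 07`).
4. bne fields op=0x1e:5|imm=-6:11 → word f7fah → fa f7

fa f7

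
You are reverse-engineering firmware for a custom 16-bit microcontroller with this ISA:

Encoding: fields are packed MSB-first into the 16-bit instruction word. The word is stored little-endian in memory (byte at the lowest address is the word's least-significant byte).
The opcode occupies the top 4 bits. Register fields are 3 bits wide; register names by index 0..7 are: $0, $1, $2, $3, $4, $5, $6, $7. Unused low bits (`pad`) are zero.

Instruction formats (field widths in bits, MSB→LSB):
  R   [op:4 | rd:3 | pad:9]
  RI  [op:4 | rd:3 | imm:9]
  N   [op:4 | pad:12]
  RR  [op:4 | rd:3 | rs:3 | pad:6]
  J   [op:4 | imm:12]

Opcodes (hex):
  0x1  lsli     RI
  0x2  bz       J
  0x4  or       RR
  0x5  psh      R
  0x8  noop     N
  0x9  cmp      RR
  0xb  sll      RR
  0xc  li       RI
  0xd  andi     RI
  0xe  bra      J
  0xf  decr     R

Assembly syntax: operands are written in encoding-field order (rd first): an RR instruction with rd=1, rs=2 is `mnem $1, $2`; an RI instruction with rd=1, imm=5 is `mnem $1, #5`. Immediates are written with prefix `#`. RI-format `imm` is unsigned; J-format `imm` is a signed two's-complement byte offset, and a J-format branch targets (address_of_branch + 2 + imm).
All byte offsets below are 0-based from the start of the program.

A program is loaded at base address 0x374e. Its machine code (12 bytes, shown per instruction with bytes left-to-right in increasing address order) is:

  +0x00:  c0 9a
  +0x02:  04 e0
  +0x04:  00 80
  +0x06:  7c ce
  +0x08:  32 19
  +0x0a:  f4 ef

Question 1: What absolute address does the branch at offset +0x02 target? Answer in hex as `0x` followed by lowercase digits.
@+02  little-endian(04 e0) = 0xe004
  opcode bits[15:12]=0xe: bra/J
  imm: (w>>0)&0xfff=0x4 → #4
  target = base 0x374e + off 0x02 + 2 + imm 4 = 0x3756

0x3756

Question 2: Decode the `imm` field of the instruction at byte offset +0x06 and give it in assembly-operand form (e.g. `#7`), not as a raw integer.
#124

@+06  little-endian(7c ce) = 0xce7c
  op=0xce7c>>12=0xc ⇒ li (RI)
  rd: (w>>9)&0x7=0x7 → $7
  imm: (w>>0)&0x1ff=0x7c → #124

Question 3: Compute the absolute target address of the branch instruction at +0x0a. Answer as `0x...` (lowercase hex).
+0x0a: f4 ef ⇒ word 0xeff4 (little)
  op=0xeff4>>12=0xe ⇒ bra (J)
  imm@[11:0]=0xff4 (s12→-12) ⇒ #-12
  target = base 0x374e + off 0x0a + 2 + imm -12 = 0x374e

0x374e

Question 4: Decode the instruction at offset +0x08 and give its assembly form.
lsli $4, #306

[08] 32 19 → 0x1932
  opcode bits[15:12]=0x1: lsli/RI
  rd@[11:9]=0x4 ⇒ $4
  imm@[8:0]=0x132 ⇒ #306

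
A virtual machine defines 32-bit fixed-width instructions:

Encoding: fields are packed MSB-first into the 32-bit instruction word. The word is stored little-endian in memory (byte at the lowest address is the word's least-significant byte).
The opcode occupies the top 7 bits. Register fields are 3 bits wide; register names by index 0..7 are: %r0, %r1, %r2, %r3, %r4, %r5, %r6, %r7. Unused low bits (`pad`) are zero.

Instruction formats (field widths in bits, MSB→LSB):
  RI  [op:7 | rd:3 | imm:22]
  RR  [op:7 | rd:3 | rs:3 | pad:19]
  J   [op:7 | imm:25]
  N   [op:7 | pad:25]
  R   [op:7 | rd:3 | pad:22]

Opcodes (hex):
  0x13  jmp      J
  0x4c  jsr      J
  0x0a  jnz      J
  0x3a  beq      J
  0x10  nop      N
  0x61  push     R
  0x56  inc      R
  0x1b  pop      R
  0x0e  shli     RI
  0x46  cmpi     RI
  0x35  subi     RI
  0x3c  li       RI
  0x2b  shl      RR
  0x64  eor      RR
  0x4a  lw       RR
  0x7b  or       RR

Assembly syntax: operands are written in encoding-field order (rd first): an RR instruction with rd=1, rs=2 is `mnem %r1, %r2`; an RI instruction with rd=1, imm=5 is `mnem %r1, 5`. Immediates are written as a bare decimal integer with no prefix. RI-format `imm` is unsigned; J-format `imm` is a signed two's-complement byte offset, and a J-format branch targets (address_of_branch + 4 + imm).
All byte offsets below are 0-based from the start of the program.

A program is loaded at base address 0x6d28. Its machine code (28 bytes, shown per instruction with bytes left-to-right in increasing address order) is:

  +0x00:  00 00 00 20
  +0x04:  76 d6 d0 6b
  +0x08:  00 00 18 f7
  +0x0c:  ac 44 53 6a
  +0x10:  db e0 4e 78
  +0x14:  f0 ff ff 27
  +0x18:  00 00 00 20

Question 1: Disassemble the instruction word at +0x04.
subi %r7, 1103478

[04] 76 d6 d0 6b → 0x6bd0d676
  op=0x6bd0d676>>25=0x35 ⇒ subi (RI)
  rd@[24:22]=0x7 ⇒ %r7
  imm@[21:0]=0x10d676 ⇒ 1103478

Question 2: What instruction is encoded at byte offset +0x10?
+0x10: db e0 4e 78 ⇒ word 0x784ee0db (little)
  op=0x784ee0db>>25=0x3c ⇒ li (RI)
  rd: (w>>22)&0x7=0x1 → %r1
  imm: (w>>0)&0x3fffff=0xee0db → 975067

li %r1, 975067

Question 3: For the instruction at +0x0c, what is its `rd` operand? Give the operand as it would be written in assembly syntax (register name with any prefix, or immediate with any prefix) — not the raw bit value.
%r1

[0c] ac 44 53 6a → 0x6a5344ac
  op=0x6a5344ac>>25=0x35 ⇒ subi (RI)
  [24:22] rd=1 = %r1
  [21:0] imm=1262764 = 1262764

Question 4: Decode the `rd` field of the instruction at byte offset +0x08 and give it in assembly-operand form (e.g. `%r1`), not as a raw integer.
%r4

[08] 00 00 18 f7 → 0xf7180000
  opcode bits[31:25]=0x7b: or/RR
  [24:22] rd=4 = %r4
  [21:19] rs=3 = %r3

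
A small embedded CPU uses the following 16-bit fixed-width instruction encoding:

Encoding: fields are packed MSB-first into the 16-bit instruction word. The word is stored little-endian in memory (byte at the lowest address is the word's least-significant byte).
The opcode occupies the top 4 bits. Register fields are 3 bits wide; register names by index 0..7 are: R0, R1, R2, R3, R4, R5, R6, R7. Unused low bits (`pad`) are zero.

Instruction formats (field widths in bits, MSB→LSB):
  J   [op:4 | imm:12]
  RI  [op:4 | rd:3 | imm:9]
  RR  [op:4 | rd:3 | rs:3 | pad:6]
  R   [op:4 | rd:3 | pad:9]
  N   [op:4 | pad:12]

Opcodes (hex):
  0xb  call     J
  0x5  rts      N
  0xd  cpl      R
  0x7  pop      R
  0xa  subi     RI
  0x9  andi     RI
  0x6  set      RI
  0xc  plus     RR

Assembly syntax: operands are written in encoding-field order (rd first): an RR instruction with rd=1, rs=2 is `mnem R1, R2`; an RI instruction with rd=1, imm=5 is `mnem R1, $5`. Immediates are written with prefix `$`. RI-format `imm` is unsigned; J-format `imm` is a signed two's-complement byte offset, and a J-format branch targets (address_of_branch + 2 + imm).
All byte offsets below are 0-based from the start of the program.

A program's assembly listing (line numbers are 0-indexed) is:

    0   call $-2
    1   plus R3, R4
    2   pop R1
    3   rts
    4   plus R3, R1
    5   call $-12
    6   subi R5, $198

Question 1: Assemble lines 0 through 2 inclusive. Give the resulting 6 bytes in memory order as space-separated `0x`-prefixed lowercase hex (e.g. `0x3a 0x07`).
0. call fields op=0xb:4|imm=-2:12 → word bffeh → fe bf
1. plus fields op=0xc:4|rd=3:3|rs=4:3|pad=0:6 → word c700h → 00 c7
2. pop fields op=0x7:4|rd=1:3|pad=0:9 → word 7200h → 00 72

0xfe 0xbf 0x00 0xc7 0x00 0x72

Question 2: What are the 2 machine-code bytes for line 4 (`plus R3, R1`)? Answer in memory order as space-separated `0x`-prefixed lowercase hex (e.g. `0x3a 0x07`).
4. plus fields op=0xc:4|rd=3:3|rs=1:3|pad=0:6 → word c640h → 40 c6

0x40 0xc6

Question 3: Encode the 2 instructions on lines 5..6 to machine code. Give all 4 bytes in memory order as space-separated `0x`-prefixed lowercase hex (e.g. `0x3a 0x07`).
5. call fields op=0xb:4|imm=-12:12 → word bff4h → f4 bf
6. subi fields op=0xa:4|rd=5:3|imm=198:9 → word aac6h → c6 aa

0xf4 0xbf 0xc6 0xaa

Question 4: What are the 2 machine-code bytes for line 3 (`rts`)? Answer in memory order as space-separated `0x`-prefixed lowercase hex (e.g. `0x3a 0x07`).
line 3 (rts): pack op=0x5:4|pad=0:12 = 0x5000; little→ 00 50

0x00 0x50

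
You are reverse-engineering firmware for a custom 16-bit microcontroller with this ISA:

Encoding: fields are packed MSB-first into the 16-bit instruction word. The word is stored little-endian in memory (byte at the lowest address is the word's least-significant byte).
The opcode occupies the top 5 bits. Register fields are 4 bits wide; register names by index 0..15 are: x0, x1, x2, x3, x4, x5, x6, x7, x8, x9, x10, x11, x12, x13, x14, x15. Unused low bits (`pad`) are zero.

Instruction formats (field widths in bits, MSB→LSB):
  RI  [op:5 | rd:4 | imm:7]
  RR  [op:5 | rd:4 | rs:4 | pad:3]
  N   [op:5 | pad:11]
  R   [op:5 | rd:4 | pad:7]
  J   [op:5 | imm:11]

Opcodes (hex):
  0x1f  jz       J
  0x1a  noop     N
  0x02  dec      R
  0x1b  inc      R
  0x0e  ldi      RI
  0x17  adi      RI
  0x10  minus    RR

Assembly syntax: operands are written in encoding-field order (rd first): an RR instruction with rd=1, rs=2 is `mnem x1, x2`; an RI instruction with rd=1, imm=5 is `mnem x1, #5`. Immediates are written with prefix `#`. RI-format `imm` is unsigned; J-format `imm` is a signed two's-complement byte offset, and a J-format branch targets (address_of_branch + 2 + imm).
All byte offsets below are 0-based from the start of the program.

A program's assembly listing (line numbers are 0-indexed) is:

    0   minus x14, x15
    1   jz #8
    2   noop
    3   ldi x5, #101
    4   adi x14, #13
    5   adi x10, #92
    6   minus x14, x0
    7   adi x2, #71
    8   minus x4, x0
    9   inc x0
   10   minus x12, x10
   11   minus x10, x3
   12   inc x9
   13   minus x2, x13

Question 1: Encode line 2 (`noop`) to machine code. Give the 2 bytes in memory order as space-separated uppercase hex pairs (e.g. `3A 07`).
00 D0

L2: noop op=0x1a:5|pad=0:11 ⇒ 0xd000 ⇒ little 00 d0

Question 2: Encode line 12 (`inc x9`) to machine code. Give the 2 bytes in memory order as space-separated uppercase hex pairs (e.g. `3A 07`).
12. inc fields op=0x1b:5|rd=9:4|pad=0:7 → word dc80h → 80 dc

80 DC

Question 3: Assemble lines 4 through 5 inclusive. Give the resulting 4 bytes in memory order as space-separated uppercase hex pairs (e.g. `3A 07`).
0D BF 5C BD

L4: adi op=0x17:5|rd=14:4|imm=13:7 ⇒ 0xbf0d ⇒ little 0d bf
L5: adi op=0x17:5|rd=10:4|imm=92:7 ⇒ 0xbd5c ⇒ little 5c bd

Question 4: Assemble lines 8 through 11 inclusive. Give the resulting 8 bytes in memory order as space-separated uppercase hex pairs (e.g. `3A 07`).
line 8 (minus): pack op=0x10:5|rd=4:4|rs=0:4|pad=0:3 = 0x8200; little→ 00 82
line 9 (inc): pack op=0x1b:5|rd=0:4|pad=0:7 = 0xd800; little→ 00 d8
line 10 (minus): pack op=0x10:5|rd=12:4|rs=10:4|pad=0:3 = 0x8650; little→ 50 86
line 11 (minus): pack op=0x10:5|rd=10:4|rs=3:4|pad=0:3 = 0x8518; little→ 18 85

00 82 00 D8 50 86 18 85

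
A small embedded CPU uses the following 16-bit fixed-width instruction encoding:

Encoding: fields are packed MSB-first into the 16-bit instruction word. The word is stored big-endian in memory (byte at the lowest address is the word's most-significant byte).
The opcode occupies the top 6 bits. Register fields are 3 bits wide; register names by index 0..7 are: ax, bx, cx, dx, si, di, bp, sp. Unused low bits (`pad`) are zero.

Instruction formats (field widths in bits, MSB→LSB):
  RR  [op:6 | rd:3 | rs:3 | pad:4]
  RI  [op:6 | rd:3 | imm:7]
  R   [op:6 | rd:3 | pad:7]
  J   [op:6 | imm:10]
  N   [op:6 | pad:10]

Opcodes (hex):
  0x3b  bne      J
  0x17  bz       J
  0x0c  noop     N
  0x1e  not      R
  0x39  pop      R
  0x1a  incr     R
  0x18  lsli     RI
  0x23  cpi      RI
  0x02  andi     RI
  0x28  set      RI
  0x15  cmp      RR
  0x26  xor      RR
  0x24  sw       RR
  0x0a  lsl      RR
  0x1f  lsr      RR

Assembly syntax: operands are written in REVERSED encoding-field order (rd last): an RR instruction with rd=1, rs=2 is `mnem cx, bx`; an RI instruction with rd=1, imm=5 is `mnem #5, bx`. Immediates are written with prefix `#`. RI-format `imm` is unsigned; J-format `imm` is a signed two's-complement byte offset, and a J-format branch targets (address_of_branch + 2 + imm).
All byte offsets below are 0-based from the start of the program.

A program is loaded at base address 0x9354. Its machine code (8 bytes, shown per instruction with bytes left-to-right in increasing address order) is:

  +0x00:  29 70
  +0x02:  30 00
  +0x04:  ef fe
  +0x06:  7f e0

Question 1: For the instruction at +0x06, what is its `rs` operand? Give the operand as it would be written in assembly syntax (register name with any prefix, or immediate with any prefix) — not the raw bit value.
+0x06: 7f e0 ⇒ word 0x7fe0 (big)
  top 6b → 0x1f → lsr [RR]
  rd@[9:7]=0x7 ⇒ sp
  rs@[6:4]=0x6 ⇒ bp

bp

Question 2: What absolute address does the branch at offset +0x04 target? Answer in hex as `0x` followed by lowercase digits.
@+04  big-endian(ef fe) = 0xeffe
  top 6b → 0x3b → bne [J]
  imm: (w>>0)&0x3ff=0x3fe (s10→-2) → #-2
  target = base 0x9354 + off 0x04 + 2 + imm -2 = 0x9358

0x9358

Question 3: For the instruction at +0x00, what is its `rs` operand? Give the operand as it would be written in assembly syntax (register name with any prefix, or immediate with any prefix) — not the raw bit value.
@+00  big-endian(29 70) = 0x2970
  top 6b → 0xa → lsl [RR]
  rd: (w>>7)&0x7=0x2 → cx
  rs: (w>>4)&0x7=0x7 → sp

sp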